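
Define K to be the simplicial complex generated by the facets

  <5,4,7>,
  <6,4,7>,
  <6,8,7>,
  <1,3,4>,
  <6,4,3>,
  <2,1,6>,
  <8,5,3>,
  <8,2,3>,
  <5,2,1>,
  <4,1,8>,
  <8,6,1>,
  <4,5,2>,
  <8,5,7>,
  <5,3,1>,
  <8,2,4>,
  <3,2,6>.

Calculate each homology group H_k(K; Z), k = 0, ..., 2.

H_0 = Z,  H_1 = Z^2,  H_2 = Z.

Take the total order 1 < 2 < 3 < 4 < 5 < 6 < 7 < 8 on the vertex set. Then K (dimension 2) consists of the simplices:

  0-simplices (8): [1], [2], [3], [4], [5], [6], [7], [8]
  1-simplices (24): (24 of them)
  2-simplices (16): [1,2,5], [1,2,6], [1,3,4], [1,3,5], [1,4,8], [1,6,8], [2,3,6], [2,3,8], [2,4,5], [2,4,8], [3,4,6], [3,5,8], [4,5,7], [4,6,7], [5,7,8], [6,7,8]

giving chain groups C_0 ≅ Z^8, C_1 ≅ Z^24, C_2 ≅ Z^16.

∂_1: C_1 → C_0 sends each edge [p,q] (with p < q) to q − p. For instance
  ∂[5,7] = [7] − [5].
This gives a 8×24 integer matrix of rank 7; reducing to Smith normal form yields diagonal entries (1,1,1,1,1,1,1).

The boundary map ∂_2: C_2 → C_1 maps a triangle to the signed sum of its edges. For instance
  ∂[3,4,6] = [4,6] − [3,6] + [3,4],
  ∂[1,3,4] = [3,4] − [1,4] + [1,3].
The 24×16 boundary matrix has rank 15 and Smith normal form diag(1,1,1,1,1,1,1,1,1,1,1,1,1,1,1).

Now H_k = ker ∂_k / im ∂_{k+1}, so:

  H_0: rank C_0 − rank ∂_1 = 8 − 7 = 1, and the invariant factors of ∂_1 are all 1, so H_0 ≅ Z.
  H_1: rank ker ∂_1 − rank ∂_2 = (24 − 7) − 15 = 2, and the invariant factors of ∂_2 are all 1, so H_1 ≅ Z^2.
  H_2: rank ker ∂_2 − rank ∂_3 = (16 − 15) − 0 = 1, and there is no ∂_3, so H_2 ≅ Z.

(K is a triangulation of the torus T^2.)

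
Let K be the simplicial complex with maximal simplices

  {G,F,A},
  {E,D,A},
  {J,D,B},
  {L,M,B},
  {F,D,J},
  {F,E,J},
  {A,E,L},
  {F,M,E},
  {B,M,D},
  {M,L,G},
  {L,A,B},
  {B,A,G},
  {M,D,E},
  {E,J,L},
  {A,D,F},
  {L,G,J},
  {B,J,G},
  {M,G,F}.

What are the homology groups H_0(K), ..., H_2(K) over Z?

H_0 = Z,  H_1 = Z ⊕ Z/2Z,  H_2 = 0.

Take the total order A < B < D < E < F < G < J < L < M on the vertex set. Then K (dimension 2) consists of the simplices:

  0-simplices (9): A, B, D, E, F, G, J, L, M
  1-simplices (27): AB, AD, AE, AF, AG, AL, BD, BG, BJ, BL, BM, DE, DF, DJ, DM, EF, EJ, EL, EM, FG, FJ, FM, GJ, GL, GM, JL, LM
  2-simplices (18): ABG, ABL, ADE, ADF, AEL, AFG, BDJ, BDM, BGJ, BLM, DEM, DFJ, EFJ, EFM, EJL, FGM, GJL, GLM

so the chain groups are C_0 ≅ Z^9, C_1 ≅ Z^27, C_2 ≅ Z^18.

The boundary map ∂_1: C_1 → C_0 maps an edge to its endpoints' difference, ∂[p,q] = q − p. For instance
  ∂DJ = J − D.
The 9×27 boundary matrix has rank 8 and Smith normal form diag(1,1,1,1,1,1,1,1).

∂_2: C_2 → C_1 maps a triangle to the signed sum of its edges. For instance
  ∂BGJ = GJ − BJ + BG,
  ∂FGM = GM − FM + FG.
This gives a 27×18 integer matrix of rank 18; reducing to Smith normal form yields diagonal entries (1,1,1,1,1,1,1,1,1,1,1,1,1,1,1,1,1,2).

Computing H_k = (kernel of ∂_k) / (image of ∂_{k+1}):

  H_0: rank C_0 − rank ∂_1 = 9 − 8 = 1, and the invariant factors of ∂_1 are all 1, so H_0 ≅ Z.
  H_1: rank ker ∂_1 − rank ∂_2 = (27 − 8) − 18 = 1, and ∂_2 has invariant factor 2 > 1, so H_1 ≅ Z ⊕ Z/2Z.
  H_2: rank ker ∂_2 − rank ∂_3 = (18 − 18) − 0 = 0, and there is no ∂_3, so H_2 ≅ 0.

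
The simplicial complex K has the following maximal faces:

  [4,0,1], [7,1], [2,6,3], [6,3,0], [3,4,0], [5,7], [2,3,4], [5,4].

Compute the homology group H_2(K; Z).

H_2 ≅ 0.

Order the vertices as 0 < 1 < 2 < 3 < 4 < 5 < 6 < 7. Listing each simplex with vertices in this order, K has dimension 2 with simplices:

  0-simplices (8): [0], [1], [2], [3], [4], [5], [6], [7]
  1-simplices (13): [0,1], [0,3], [0,4], [0,6], [1,4], [1,7], [2,3], [2,4], [2,6], [3,4], [3,6], [4,5], [5,7]
  2-simplices (5): [0,1,4], [0,3,4], [0,3,6], [2,3,4], [2,3,6]

Hence C_0 ≅ Z^8, C_1 ≅ Z^13, C_2 ≅ Z^5.

∂_1: C_1 → C_0 maps an edge to its endpoints' difference, ∂[p,q] = q − p.
The 8×13 boundary matrix has rank 7 and Smith normal form diag(1,1,1,1,1,1,1).

Boundary ∂_2: C_2 → C_1 acts by ∂[p,q,r] = [q,r] − [p,r] + [p,q]. For instance
  ∂[0,1,4] = [1,4] − [0,4] + [0,1],
  ∂[0,3,6] = [3,6] − [0,6] + [0,3].
The resulting 13×5 matrix has rank 5, and its Smith normal form has invariant factors (1,1,1,1,1).

Reading off H_k = ker ∂_k / im ∂_{k+1}:

  H_2: rank ker ∂_2 − rank ∂_3 = (5 − 5) − 0 = 0, and there is no ∂_3, so H_2 = 0.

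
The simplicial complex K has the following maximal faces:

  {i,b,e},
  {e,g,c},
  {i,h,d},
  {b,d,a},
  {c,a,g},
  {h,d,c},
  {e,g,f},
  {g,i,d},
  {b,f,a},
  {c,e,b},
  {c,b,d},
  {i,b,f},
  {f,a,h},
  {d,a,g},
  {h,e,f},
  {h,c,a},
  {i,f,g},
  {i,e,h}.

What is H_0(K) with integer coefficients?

We work with the vertex ordering a < b < c < d < e < f < g < h < i. The simplices of K, each written with vertices in increasing order, are:

  0-simplices (9): a, b, c, d, e, f, g, h, i
  1-simplices (27): ab, ac, ad, af, ag, ah, bc, bd, be, bf, bi, cd, ce, cg, ch, dg, dh, di, ef, eg, eh, ei, fg, fh, fi, gi, hi
  2-simplices (18): abd, abf, acg, ach, adg, afh, bcd, bce, bei, bfi, cdh, ceg, dgi, dhi, efg, efh, ehi, fgi

Hence C_0 ≅ Z^9, C_1 ≅ Z^27, C_2 ≅ Z^18.

Boundary ∂_1: C_1 → C_0 maps an edge to its endpoints' difference, ∂[p,q] = q − p. For instance
  ∂ce = e − c.
The 9×27 boundary matrix has rank 8 and Smith normal form diag(1,1,1,1,1,1,1,1).

The boundary map ∂_2: C_2 → C_1 acts by ∂[p,q,r] = [q,r] − [p,r] + [p,q]. For instance
  ∂afh = fh − ah + af,
  ∂adg = dg − ag + ad.
The resulting 27×18 matrix has rank 18, and its Smith normal form has invariant factors (1,1,1,1,1,1,1,1,1,1,1,1,1,1,1,1,1,2).

Now H_k = ker ∂_k / im ∂_{k+1}, so:

  H_0: rank C_0 − rank ∂_1 = 9 − 8 = 1, and the invariant factors of ∂_1 are all 1, so H_0 ≅ Z.

H_0 = Z.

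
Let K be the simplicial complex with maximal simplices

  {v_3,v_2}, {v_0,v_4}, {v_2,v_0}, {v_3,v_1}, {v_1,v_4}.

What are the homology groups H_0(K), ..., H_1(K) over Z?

H_0 = Z,  H_1 = Z.

K has 5 vertices, 5 edges.
rank ∂_0 = 0, rank ∂_1 = 4 ⇒ b_0 = 5 − 0 − 4 = 1; all invariant factors of ∂_1 are 1 so no torsion. So H_0 ≅ Z.
rank ∂_1 = 4, rank ∂_2 = 0 ⇒ b_1 = 5 − 4 − 0 = 1. So H_1 ≅ Z.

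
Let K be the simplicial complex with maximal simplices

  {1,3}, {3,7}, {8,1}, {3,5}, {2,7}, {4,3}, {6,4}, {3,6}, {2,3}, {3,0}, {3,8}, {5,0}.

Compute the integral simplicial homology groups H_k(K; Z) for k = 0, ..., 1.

Fix the vertex order 0 < 1 < 2 < 3 < 4 < 5 < 6 < 7 < 8 and write every simplex with vertices in increasing order. Then dim K = 1 and the simplices of K are:

  0-simplices (9): [0], [1], [2], [3], [4], [5], [6], [7], [8]
  1-simplices (12): [0,3], [0,5], [1,3], [1,8], [2,3], [2,7], [3,4], [3,5], [3,6], [3,7], [3,8], [4,6]

Hence C_0 ≅ Z^9, C_1 ≅ Z^12.

∂_1: C_1 → C_0 sends each edge [p,q] (with p < q) to q − p. For instance
  ∂[2,3] = [3] − [2].
As a 9×12 matrix over Z this has rank 8, with invariant factors (1,1,1,1,1,1,1,1).

From H_k ≅ ker(∂_k) / im(∂_{k+1}) we obtain:

  H_0: rank C_0 − rank ∂_1 = 9 − 8 = 1, and the invariant factors of ∂_1 are all 1, so H_0 ≅ Z.
  H_1: rank ker ∂_1 − rank ∂_2 = (12 − 8) − 0 = 4, and there is no ∂_2, so H_1 ≅ Z^4.

As a check, the Euler characteristic is 9 − 12 = -3, which agrees with 1 − 4 = -3.

H_0 = Z,  H_1 = Z^4.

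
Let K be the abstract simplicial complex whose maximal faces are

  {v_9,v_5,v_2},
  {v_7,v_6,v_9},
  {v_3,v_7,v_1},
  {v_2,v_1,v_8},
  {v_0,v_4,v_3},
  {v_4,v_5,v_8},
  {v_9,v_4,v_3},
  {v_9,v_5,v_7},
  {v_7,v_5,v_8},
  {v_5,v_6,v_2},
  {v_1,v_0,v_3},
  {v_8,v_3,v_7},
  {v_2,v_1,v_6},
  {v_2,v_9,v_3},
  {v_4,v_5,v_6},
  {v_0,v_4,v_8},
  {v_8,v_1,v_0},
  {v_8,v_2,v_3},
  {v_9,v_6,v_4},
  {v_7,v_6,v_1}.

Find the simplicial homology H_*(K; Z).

Take the total order v_0 < v_1 < v_2 < v_3 < v_4 < v_5 < v_6 < v_7 < v_8 < v_9 on the vertex set. Then K (dimension 2) consists of the simplices:

  0-simplices (10): [v_0], [v_1], [v_2], [v_3], [v_4], [v_5], [v_6], [v_7], [v_8], [v_9]
  1-simplices (30): (30 of them)
  2-simplices (20): (20 of them)

giving chain groups C_0 ≅ Z^10, C_1 ≅ Z^30, C_2 ≅ Z^20.

Boundary ∂_1: C_1 → C_0 is given by ∂[p,q] = [q] − [p]. For instance
  ∂[v_4,v_6] = [v_6] − [v_4].
The resulting 10×30 matrix has rank 9, and its Smith normal form has invariant factors (1,1,1,1,1,1,1,1,1).

Boundary ∂_2: C_2 → C_1 acts by ∂[p,q,r] = [q,r] − [p,r] + [p,q]. For instance
  ∂[v_0,v_1,v_8] = [v_1,v_8] − [v_0,v_8] + [v_0,v_1],
  ∂[v_1,v_2,v_8] = [v_2,v_8] − [v_1,v_8] + [v_1,v_2].
This gives a 30×20 integer matrix of rank 20; reducing to Smith normal form yields diagonal entries (1,1,1,1,1,1,1,1,1,1,1,1,1,1,1,1,1,1,1,2).

Computing H_k = (kernel of ∂_k) / (image of ∂_{k+1}):

  H_0: rank C_0 − rank ∂_1 = 10 − 9 = 1, and the invariant factors of ∂_1 are all 1, so H_0 = Z.
  H_1: rank ker ∂_1 − rank ∂_2 = (30 − 9) − 20 = 1, and ∂_2 has invariant factor 2 > 1, so H_1 = Z ⊕ Z/2Z.
  H_2: rank ker ∂_2 − rank ∂_3 = (20 − 20) − 0 = 0, and there is no ∂_3, so H_2 = 0.

As a check, the Euler characteristic is 10 − 30 + 20 = 0, which agrees with 1 − 1 + 0 = 0.
(K is a triangulation of the Klein bottle.)

H_0 = Z,  H_1 = Z ⊕ Z/2Z,  H_2 = 0.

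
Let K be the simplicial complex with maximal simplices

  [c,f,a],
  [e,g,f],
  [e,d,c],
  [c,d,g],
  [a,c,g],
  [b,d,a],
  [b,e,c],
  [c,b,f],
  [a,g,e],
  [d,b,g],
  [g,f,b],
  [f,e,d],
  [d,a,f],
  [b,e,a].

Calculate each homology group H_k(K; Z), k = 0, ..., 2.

Take the total order a < b < c < d < e < f < g on the vertex set. Then K (dimension 2) consists of the simplices:

  0-simplices (7): a, b, c, d, e, f, g
  1-simplices (21): ab, ac, ad, ae, af, ag, bc, bd, be, bf, bg, cd, ce, cf, cg, de, df, dg, ef, eg, fg
  2-simplices (14): abd, abe, acf, acg, adf, aeg, bce, bcf, bdg, bfg, cde, cdg, def, efg

Hence C_0 ≅ Z^7, C_1 ≅ Z^21, C_2 ≅ Z^14.

∂_1: C_1 → C_0 sends each edge [p,q] (with p < q) to q − p. For instance
  ∂df = f − d.
The resulting 7×21 matrix has rank 6, and its Smith normal form has invariant factors (1,1,1,1,1,1).

The boundary map ∂_2: C_2 → C_1 sends each 2-simplex [p,q,r] to [q,r] − [p,r] + [p,q]. For instance
  ∂acf = cf − af + ac,
  ∂bdg = dg − bg + bd.
The resulting 21×14 matrix has rank 13, and its Smith normal form has invariant factors (1,1,1,1,1,1,1,1,1,1,1,1,1).

Reading off H_k = ker ∂_k / im ∂_{k+1}:

  H_0: rank C_0 − rank ∂_1 = 7 − 6 = 1, and the invariant factors of ∂_1 are all 1, so H_0 = Z.
  H_1: rank ker ∂_1 − rank ∂_2 = (21 − 6) − 13 = 2, and the invariant factors of ∂_2 are all 1, so H_1 = Z^2.
  H_2: rank ker ∂_2 − rank ∂_3 = (14 − 13) − 0 = 1, and there is no ∂_3, so H_2 = Z.

H_0 = Z,  H_1 = Z^2,  H_2 = Z.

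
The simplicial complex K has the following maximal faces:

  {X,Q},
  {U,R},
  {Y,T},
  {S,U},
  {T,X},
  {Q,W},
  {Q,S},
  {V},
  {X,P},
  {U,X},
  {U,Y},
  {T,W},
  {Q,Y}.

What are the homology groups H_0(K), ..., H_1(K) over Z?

Order the vertices as P < Q < R < S < T < U < V < W < X < Y. Listing each simplex with vertices in this order, K has dimension 1 with simplices:

  0-simplices (10): P, Q, R, S, T, U, V, W, X, Y
  1-simplices (12): PX, QS, QW, QX, QY, RU, SU, TW, TX, TY, UX, UY

so the chain groups are C_0 ≅ Z^10, C_1 ≅ Z^12.

Boundary ∂_1: C_1 → C_0 maps an edge to its endpoints' difference, ∂[p,q] = q − p.
The 10×12 boundary matrix has rank 8 and Smith normal form diag(1,1,1,1,1,1,1,1).

Now H_k = ker ∂_k / im ∂_{k+1}, so:

  H_0: rank C_0 − rank ∂_1 = 10 − 8 = 2, and the invariant factors of ∂_1 are all 1, so H_0 = Z^2.
  H_1: rank ker ∂_1 − rank ∂_2 = (12 − 8) − 0 = 4, and there is no ∂_2, so H_1 = Z^4.

H_0 = Z^2,  H_1 = Z^4.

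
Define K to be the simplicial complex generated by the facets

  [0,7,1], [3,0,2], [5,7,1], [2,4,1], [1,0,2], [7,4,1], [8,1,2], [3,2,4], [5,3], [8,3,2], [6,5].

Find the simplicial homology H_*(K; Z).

Order the vertices as 0 < 1 < 2 < 3 < 4 < 5 < 6 < 7 < 8. Listing each simplex with vertices in this order, K has dimension 2 with simplices:

  0-simplices (9): [0], [1], [2], [3], [4], [5], [6], [7], [8]
  1-simplices (18): [0,1], [0,2], [0,3], [0,7], [1,2], [1,4], [1,5], [1,7], [1,8], [2,3], [2,4], [2,8], [3,4], [3,5], [3,8], [4,7], [5,6], [5,7]
  2-simplices (9): [0,1,2], [0,1,7], [0,2,3], [1,2,4], [1,2,8], [1,4,7], [1,5,7], [2,3,4], [2,3,8]

giving chain groups C_0 ≅ Z^9, C_1 ≅ Z^18, C_2 ≅ Z^9.

The boundary map ∂_1: C_1 → C_0 sends each edge [p,q] (with p < q) to q − p.
The 9×18 boundary matrix has rank 8 and Smith normal form diag(1,1,1,1,1,1,1,1).

∂_2: C_2 → C_1 maps a triangle to the signed sum of its edges. For instance
  ∂[0,1,2] = [1,2] − [0,2] + [0,1],
  ∂[1,5,7] = [5,7] − [1,7] + [1,5].
The 18×9 boundary matrix has rank 9 and Smith normal form diag(1,1,1,1,1,1,1,1,1).

Computing H_k = (kernel of ∂_k) / (image of ∂_{k+1}):

  H_0: rank C_0 − rank ∂_1 = 9 − 8 = 1, and the invariant factors of ∂_1 are all 1, so H_0 ≅ Z.
  H_1: rank ker ∂_1 − rank ∂_2 = (18 − 8) − 9 = 1, and the invariant factors of ∂_2 are all 1, so H_1 ≅ Z.
  H_2: rank ker ∂_2 − rank ∂_3 = (9 − 9) − 0 = 0, and there is no ∂_3, so H_2 ≅ 0.

H_0 ≅ Z,  H_1 ≅ Z,  H_2 = 0.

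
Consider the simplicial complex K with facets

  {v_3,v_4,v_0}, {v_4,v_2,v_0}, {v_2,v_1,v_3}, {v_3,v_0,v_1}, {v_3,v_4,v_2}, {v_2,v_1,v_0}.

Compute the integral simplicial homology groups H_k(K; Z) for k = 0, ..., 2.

H_0 = Z,  H_1 = 0,  H_2 = Z.

We work with the vertex ordering v_0 < v_1 < v_2 < v_3 < v_4. The simplices of K, each written with vertices in increasing order, are:

  0-simplices (5): [v_0], [v_1], [v_2], [v_3], [v_4]
  1-simplices (9): [v_0,v_1], [v_0,v_2], [v_0,v_3], [v_0,v_4], [v_1,v_2], [v_1,v_3], [v_2,v_3], [v_2,v_4], [v_3,v_4]
  2-simplices (6): [v_0,v_1,v_2], [v_0,v_1,v_3], [v_0,v_2,v_4], [v_0,v_3,v_4], [v_1,v_2,v_3], [v_2,v_3,v_4]

Hence C_0 ≅ Z^5, C_1 ≅ Z^9, C_2 ≅ Z^6.

Boundary ∂_1: C_1 → C_0 sends each edge [p,q] (with p < q) to q − p. For instance
  ∂[v_0,v_2] = [v_2] − [v_0].
The 5×9 boundary matrix has rank 4 and Smith normal form diag(1,1,1,1).

∂_2: C_2 → C_1 maps a triangle to the signed sum of its edges. For instance
  ∂[v_0,v_2,v_4] = [v_2,v_4] − [v_0,v_4] + [v_0,v_2],
  ∂[v_0,v_3,v_4] = [v_3,v_4] − [v_0,v_4] + [v_0,v_3].
As a 9×6 matrix over Z this has rank 5, with invariant factors (1,1,1,1,1).

Reading off H_k = ker ∂_k / im ∂_{k+1}:

  H_0: rank C_0 − rank ∂_1 = 5 − 4 = 1, and the invariant factors of ∂_1 are all 1, so H_0 = Z.
  H_1: rank ker ∂_1 − rank ∂_2 = (9 − 4) − 5 = 0, and the invariant factors of ∂_2 are all 1, so H_1 = 0.
  H_2: rank ker ∂_2 − rank ∂_3 = (6 − 5) − 0 = 1, and there is no ∂_3, so H_2 = Z.

(K is a triangulation of the 2-sphere S^2.)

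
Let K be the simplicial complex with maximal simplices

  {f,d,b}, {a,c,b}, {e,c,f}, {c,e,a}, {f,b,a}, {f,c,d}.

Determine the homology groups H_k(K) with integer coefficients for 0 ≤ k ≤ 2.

H_0 ≅ Z,  H_1 ≅ Z,  H_2 = 0.

Fix the vertex order a < b < c < d < e < f and write every simplex with vertices in increasing order. Then dim K = 2 and the simplices of K are:

  0-simplices (6): a, b, c, d, e, f
  1-simplices (12): ab, ac, ae, af, bc, bd, bf, cd, ce, cf, df, ef
  2-simplices (6): abc, abf, ace, bdf, cdf, cef

Hence C_0 ≅ Z^6, C_1 ≅ Z^12, C_2 ≅ Z^6.

The boundary map ∂_1: C_1 → C_0 is given by ∂[p,q] = [q] − [p].
The 6×12 boundary matrix has rank 5 and Smith normal form diag(1,1,1,1,1).

Boundary ∂_2: C_2 → C_1 maps a triangle to the signed sum of its edges. For instance
  ∂cef = ef − cf + ce,
  ∂bdf = df − bf + bd.
The resulting 12×6 matrix has rank 6, and its Smith normal form has invariant factors (1,1,1,1,1,1).

From H_k ≅ ker(∂_k) / im(∂_{k+1}) we obtain:

  H_0: rank C_0 − rank ∂_1 = 6 − 5 = 1, and the invariant factors of ∂_1 are all 1, so H_0 ≅ Z.
  H_1: rank ker ∂_1 − rank ∂_2 = (12 − 5) − 6 = 1, and the invariant factors of ∂_2 are all 1, so H_1 ≅ Z.
  H_2: rank ker ∂_2 − rank ∂_3 = (6 − 6) − 0 = 0, and there is no ∂_3, so H_2 ≅ 0.

As a check, the Euler characteristic is 6 − 12 + 6 = 0, which agrees with 1 − 1 + 0 = 0.
(K is a triangulation of the cylinder S^1 x I.)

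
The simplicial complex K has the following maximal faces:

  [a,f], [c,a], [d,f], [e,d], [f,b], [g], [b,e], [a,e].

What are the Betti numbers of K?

Take the total order a < b < c < d < e < f < g on the vertex set. Then K (dimension 1) consists of the simplices:

  0-simplices (7): a, b, c, d, e, f, g
  1-simplices (7): ac, ae, af, be, bf, de, df

Hence C_0 ≅ Z^7, C_1 ≅ Z^7.

Boundary ∂_1: C_1 → C_0 maps an edge to its endpoints' difference, ∂[p,q] = q − p. For instance
  ∂de = e − d.
The 7×7 boundary matrix has rank 5 and Smith normal form diag(1,1,1,1,1).

Computing H_k = (kernel of ∂_k) / (image of ∂_{k+1}):

  H_0: rank C_0 − rank ∂_1 = 7 − 5 = 2, and the invariant factors of ∂_1 are all 1, so H_0 ≅ Z^2.
  H_1: rank ker ∂_1 − rank ∂_2 = (7 − 5) − 0 = 2, and there is no ∂_2, so H_1 ≅ Z^2.

Hence the Betti numbers are b_0 = 2, b_1 = 2.

b_0 = 2, b_1 = 2.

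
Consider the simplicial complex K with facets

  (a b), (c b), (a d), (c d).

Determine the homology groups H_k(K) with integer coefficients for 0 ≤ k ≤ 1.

We work with the vertex ordering a < b < c < d. The simplices of K, each written with vertices in increasing order, are:

  0-simplices (4): a, b, c, d
  1-simplices (4): ab, ad, bc, cd

so the chain groups are C_0 ≅ Z^4, C_1 ≅ Z^4.

Boundary ∂_1: C_1 → C_0 maps an edge to its endpoints' difference, ∂[p,q] = q − p.
The resulting 4×4 matrix has rank 3, and its Smith normal form has invariant factors (1,1,1).

From H_k ≅ ker(∂_k) / im(∂_{k+1}) we obtain:

  H_0: rank C_0 − rank ∂_1 = 4 − 3 = 1, and the invariant factors of ∂_1 are all 1, so H_0 ≅ Z.
  H_1: rank ker ∂_1 − rank ∂_2 = (4 − 3) − 0 = 1, and there is no ∂_2, so H_1 ≅ Z.

(K is a triangulation of the circle S^1.)

H_0 = Z,  H_1 = Z.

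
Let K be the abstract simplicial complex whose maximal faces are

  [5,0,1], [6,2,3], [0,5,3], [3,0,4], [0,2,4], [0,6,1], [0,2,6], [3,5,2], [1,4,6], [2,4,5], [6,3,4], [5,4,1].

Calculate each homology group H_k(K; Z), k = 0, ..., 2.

H_0 ≅ Z,  H_1 ≅ Z/2Z,  H_2 = 0.

Fix the vertex order 0 < 1 < 2 < 3 < 4 < 5 < 6 and write every simplex with vertices in increasing order. Then dim K = 2 and the simplices of K are:

  0-simplices (7): [0], [1], [2], [3], [4], [5], [6]
  1-simplices (18): [0,1], [0,2], [0,3], [0,4], [0,5], [0,6], [1,4], [1,5], [1,6], [2,3], [2,4], [2,5], [2,6], [3,4], [3,5], [3,6], [4,5], [4,6]
  2-simplices (12): [0,1,5], [0,1,6], [0,2,4], [0,2,6], [0,3,4], [0,3,5], [1,4,5], [1,4,6], [2,3,5], [2,3,6], [2,4,5], [3,4,6]

so the chain groups are C_0 ≅ Z^7, C_1 ≅ Z^18, C_2 ≅ Z^12.

∂_1: C_1 → C_0 is given by ∂[p,q] = [q] − [p]. For instance
  ∂[3,4] = [4] − [3].
As a 7×18 matrix over Z this has rank 6, with invariant factors (1,1,1,1,1,1).

The boundary map ∂_2: C_2 → C_1 acts by ∂[p,q,r] = [q,r] − [p,r] + [p,q]. For instance
  ∂[1,4,6] = [4,6] − [1,6] + [1,4],
  ∂[1,4,5] = [4,5] − [1,5] + [1,4].
The resulting 18×12 matrix has rank 12, and its Smith normal form has invariant factors (1,1,1,1,1,1,1,1,1,1,1,2).

Computing H_k = (kernel of ∂_k) / (image of ∂_{k+1}):

  H_0: rank C_0 − rank ∂_1 = 7 − 6 = 1, and the invariant factors of ∂_1 are all 1, so H_0 = Z.
  H_1: rank ker ∂_1 − rank ∂_2 = (18 − 6) − 12 = 0, and ∂_2 has invariant factor 2 > 1, so H_1 = Z/2Z.
  H_2: rank ker ∂_2 − rank ∂_3 = (12 − 12) − 0 = 0, and there is no ∂_3, so H_2 = 0.

(K is a triangulation of the real projective plane RP^2.)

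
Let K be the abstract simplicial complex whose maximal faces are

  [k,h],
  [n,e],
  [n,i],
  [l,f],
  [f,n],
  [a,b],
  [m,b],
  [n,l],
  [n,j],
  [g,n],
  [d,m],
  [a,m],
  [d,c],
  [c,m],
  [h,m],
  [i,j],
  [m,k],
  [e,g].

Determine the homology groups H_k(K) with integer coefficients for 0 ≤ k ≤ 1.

H_0 ≅ Z^2,  H_1 ≅ Z^6.

Fix the vertex order a < b < c < d < e < f < g < h < i < j < k < l < m < n and write every simplex with vertices in increasing order. Then dim K = 1 and the simplices of K are:

  0-simplices (14): a, b, c, d, e, f, g, h, i, j, k, l, m, n
  1-simplices (18): ab, am, bm, cd, cm, dm, eg, en, fl, fn, gn, hk, hm, ij, in, jn, km, ln

Hence C_0 ≅ Z^14, C_1 ≅ Z^18.

Boundary ∂_1: C_1 → C_0 maps an edge to its endpoints' difference, ∂[p,q] = q − p. For instance
  ∂gn = n − g.
The resulting 14×18 matrix has rank 12, and its Smith normal form has invariant factors (1,1,1,1,1,1,1,1,1,1,1,1).

Now H_k = ker ∂_k / im ∂_{k+1}, so:

  H_0: rank C_0 − rank ∂_1 = 14 − 12 = 2, and the invariant factors of ∂_1 are all 1, so H_0 = Z^2.
  H_1: rank ker ∂_1 − rank ∂_2 = (18 − 12) − 0 = 6, and there is no ∂_2, so H_1 = Z^6.

(K is a triangulation of the disjoint union of a wedge of 3 circles and a wedge of 3 circles.)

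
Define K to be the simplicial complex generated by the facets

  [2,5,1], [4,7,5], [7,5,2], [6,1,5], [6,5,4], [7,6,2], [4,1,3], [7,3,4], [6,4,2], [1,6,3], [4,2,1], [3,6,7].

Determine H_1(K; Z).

Order the vertices as 1 < 2 < 3 < 4 < 5 < 6 < 7. Listing each simplex with vertices in this order, K has dimension 2 with simplices:

  0-simplices (7): [1], [2], [3], [4], [5], [6], [7]
  1-simplices (18): [1,2], [1,3], [1,4], [1,5], [1,6], [2,4], [2,5], [2,6], [2,7], [3,4], [3,6], [3,7], [4,5], [4,6], [4,7], [5,6], [5,7], [6,7]
  2-simplices (12): [1,2,4], [1,2,5], [1,3,4], [1,3,6], [1,5,6], [2,4,6], [2,5,7], [2,6,7], [3,4,7], [3,6,7], [4,5,6], [4,5,7]

Hence C_0 ≅ Z^7, C_1 ≅ Z^18, C_2 ≅ Z^12.

The boundary map ∂_1: C_1 → C_0 maps an edge to its endpoints' difference, ∂[p,q] = q − p. For instance
  ∂[4,7] = [7] − [4].
This gives a 7×18 integer matrix of rank 6; reducing to Smith normal form yields diagonal entries (1,1,1,1,1,1).

Boundary ∂_2: C_2 → C_1 sends each 2-simplex [p,q,r] to [q,r] − [p,r] + [p,q]. For instance
  ∂[2,5,7] = [5,7] − [2,7] + [2,5],
  ∂[2,4,6] = [4,6] − [2,6] + [2,4].
The resulting 18×12 matrix has rank 12, and its Smith normal form has invariant factors (1,1,1,1,1,1,1,1,1,1,1,2).

Computing H_k = (kernel of ∂_k) / (image of ∂_{k+1}):

  H_1: rank ker ∂_1 − rank ∂_2 = (18 − 6) − 12 = 0, and ∂_2 has invariant factor 2 > 1, so H_1 ≅ Z/2.

H_1 = Z/2.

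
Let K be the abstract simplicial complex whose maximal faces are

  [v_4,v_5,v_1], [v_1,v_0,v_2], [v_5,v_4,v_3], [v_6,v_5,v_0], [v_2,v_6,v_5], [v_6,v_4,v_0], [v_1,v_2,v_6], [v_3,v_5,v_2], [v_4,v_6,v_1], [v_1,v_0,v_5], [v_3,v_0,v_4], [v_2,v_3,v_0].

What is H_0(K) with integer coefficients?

H_0 ≅ Z.

We work with the vertex ordering v_0 < v_1 < v_2 < v_3 < v_4 < v_5 < v_6. The simplices of K, each written with vertices in increasing order, are:

  0-simplices (7): [v_0], [v_1], [v_2], [v_3], [v_4], [v_5], [v_6]
  1-simplices (18): (18 of them)
  2-simplices (12): (12 of them)

Hence C_0 ≅ Z^7, C_1 ≅ Z^18, C_2 ≅ Z^12.

The boundary map ∂_1: C_1 → C_0 maps an edge to its endpoints' difference, ∂[p,q] = q − p. For instance
  ∂[v_0,v_4] = [v_4] − [v_0].
As a 7×18 matrix over Z this has rank 6, with invariant factors (1,1,1,1,1,1).

The boundary map ∂_2: C_2 → C_1 sends each 2-simplex [p,q,r] to [q,r] − [p,r] + [p,q]. For instance
  ∂[v_0,v_4,v_6] = [v_4,v_6] − [v_0,v_6] + [v_0,v_4],
  ∂[v_0,v_1,v_5] = [v_1,v_5] − [v_0,v_5] + [v_0,v_1].
This gives a 18×12 integer matrix of rank 12; reducing to Smith normal form yields diagonal entries (1,1,1,1,1,1,1,1,1,1,1,2).

Computing H_k = (kernel of ∂_k) / (image of ∂_{k+1}):

  H_0: rank C_0 − rank ∂_1 = 7 − 6 = 1, and the invariant factors of ∂_1 are all 1, so H_0 ≅ Z.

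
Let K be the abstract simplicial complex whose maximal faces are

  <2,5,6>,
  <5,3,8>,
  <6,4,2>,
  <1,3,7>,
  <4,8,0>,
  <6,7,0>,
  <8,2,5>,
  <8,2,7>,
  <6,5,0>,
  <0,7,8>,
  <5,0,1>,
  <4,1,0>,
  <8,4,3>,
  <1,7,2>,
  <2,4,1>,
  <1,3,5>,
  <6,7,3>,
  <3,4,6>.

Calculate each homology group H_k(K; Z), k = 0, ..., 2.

K has 9 vertices, 27 edges, 18 triangles.
rank ∂_0 = 0, rank ∂_1 = 8 ⇒ b_0 = 9 − 0 − 8 = 1; all invariant factors of ∂_1 are 1 so no torsion. So H_0 = Z.
rank ∂_1 = 8, rank ∂_2 = 17 ⇒ b_1 = 27 − 8 − 17 = 2; all invariant factors of ∂_2 are 1 so no torsion. So H_1 = Z^2.
rank ∂_2 = 17, rank ∂_3 = 0 ⇒ b_2 = 18 − 17 − 0 = 1. So H_2 = Z.

H_0 ≅ Z,  H_1 ≅ Z^2,  H_2 ≅ Z.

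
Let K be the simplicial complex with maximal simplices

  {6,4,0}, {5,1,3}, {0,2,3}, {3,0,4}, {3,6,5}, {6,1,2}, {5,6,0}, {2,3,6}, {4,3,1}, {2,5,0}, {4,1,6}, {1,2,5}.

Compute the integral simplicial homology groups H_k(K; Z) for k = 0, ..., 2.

We work with the vertex ordering 0 < 1 < 2 < 3 < 4 < 5 < 6. The simplices of K, each written with vertices in increasing order, are:

  0-simplices (7): [0], [1], [2], [3], [4], [5], [6]
  1-simplices (18): [0,2], [0,3], [0,4], [0,5], [0,6], [1,2], [1,3], [1,4], [1,5], [1,6], [2,3], [2,5], [2,6], [3,4], [3,5], [3,6], [4,6], [5,6]
  2-simplices (12): [0,2,3], [0,2,5], [0,3,4], [0,4,6], [0,5,6], [1,2,5], [1,2,6], [1,3,4], [1,3,5], [1,4,6], [2,3,6], [3,5,6]

so the chain groups are C_0 ≅ Z^7, C_1 ≅ Z^18, C_2 ≅ Z^12.

∂_1: C_1 → C_0 is given by ∂[p,q] = [q] − [p]. For instance
  ∂[2,3] = [3] − [2].
This gives a 7×18 integer matrix of rank 6; reducing to Smith normal form yields diagonal entries (1,1,1,1,1,1).

∂_2: C_2 → C_1 maps a triangle to the signed sum of its edges. For instance
  ∂[1,3,5] = [3,5] − [1,5] + [1,3],
  ∂[0,5,6] = [5,6] − [0,6] + [0,5].
This gives a 18×12 integer matrix of rank 12; reducing to Smith normal form yields diagonal entries (1,1,1,1,1,1,1,1,1,1,1,2).

Reading off H_k = ker ∂_k / im ∂_{k+1}:

  H_0: rank C_0 − rank ∂_1 = 7 − 6 = 1, and the invariant factors of ∂_1 are all 1, so H_0 ≅ Z.
  H_1: rank ker ∂_1 − rank ∂_2 = (18 − 6) − 12 = 0, and ∂_2 has invariant factor 2 > 1, so H_1 ≅ Z/2.
  H_2: rank ker ∂_2 − rank ∂_3 = (12 − 12) − 0 = 0, and there is no ∂_3, so H_2 ≅ 0.

As a check, the Euler characteristic is 7 − 18 + 12 = 1, which agrees with 1 − 0 + 0 = 1.

H_0 = Z,  H_1 = Z/2,  H_2 = 0.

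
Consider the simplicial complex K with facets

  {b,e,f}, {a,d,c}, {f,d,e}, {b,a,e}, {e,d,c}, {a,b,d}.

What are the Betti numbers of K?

b_0 = 1, b_1 = 1, b_2 = 0.

Take the total order a < b < c < d < e < f on the vertex set. Then K (dimension 2) consists of the simplices:

  0-simplices (6): a, b, c, d, e, f
  1-simplices (12): ab, ac, ad, ae, bd, be, bf, cd, ce, de, df, ef
  2-simplices (6): abd, abe, acd, bef, cde, def

Hence C_0 ≅ Z^6, C_1 ≅ Z^12, C_2 ≅ Z^6.

Boundary ∂_1: C_1 → C_0 is given by ∂[p,q] = [q] − [p]. For instance
  ∂bf = f − b.
The 6×12 boundary matrix has rank 5 and Smith normal form diag(1,1,1,1,1).

∂_2: C_2 → C_1 maps a triangle to the signed sum of its edges. For instance
  ∂acd = cd − ad + ac,
  ∂abd = bd − ad + ab.
The resulting 12×6 matrix has rank 6, and its Smith normal form has invariant factors (1,1,1,1,1,1).

Reading off H_k = ker ∂_k / im ∂_{k+1}:

  H_0: rank C_0 − rank ∂_1 = 6 − 5 = 1, and the invariant factors of ∂_1 are all 1, so H_0 ≅ Z.
  H_1: rank ker ∂_1 − rank ∂_2 = (12 − 5) − 6 = 1, and the invariant factors of ∂_2 are all 1, so H_1 ≅ Z.
  H_2: rank ker ∂_2 − rank ∂_3 = (6 − 6) − 0 = 0, and there is no ∂_3, so H_2 ≅ 0.

Hence the Betti numbers are b_0 = 1, b_1 = 1, b_2 = 0.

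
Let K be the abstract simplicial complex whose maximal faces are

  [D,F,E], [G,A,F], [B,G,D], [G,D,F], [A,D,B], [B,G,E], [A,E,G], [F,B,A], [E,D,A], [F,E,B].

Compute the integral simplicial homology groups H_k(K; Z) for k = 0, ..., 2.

H_0 = Z,  H_1 = Z/2,  H_2 = 0.

Fix the vertex order A < B < D < E < F < G and write every simplex with vertices in increasing order. Then dim K = 2 and the simplices of K are:

  0-simplices (6): A, B, D, E, F, G
  1-simplices (15): AB, AD, AE, AF, AG, BD, BE, BF, BG, DE, DF, DG, EF, EG, FG
  2-simplices (10): ABD, ABF, ADE, AEG, AFG, BDG, BEF, BEG, DEF, DFG

Hence C_0 ≅ Z^6, C_1 ≅ Z^15, C_2 ≅ Z^10.

The boundary map ∂_1: C_1 → C_0 sends each edge [p,q] (with p < q) to q − p.
The resulting 6×15 matrix has rank 5, and its Smith normal form has invariant factors (1,1,1,1,1).

Boundary ∂_2: C_2 → C_1 maps a triangle to the signed sum of its edges. For instance
  ∂BDG = DG − BG + BD,
  ∂ABF = BF − AF + AB.
This gives a 15×10 integer matrix of rank 10; reducing to Smith normal form yields diagonal entries (1,1,1,1,1,1,1,1,1,2).

Now H_k = ker ∂_k / im ∂_{k+1}, so:

  H_0: rank C_0 − rank ∂_1 = 6 − 5 = 1, and the invariant factors of ∂_1 are all 1, so H_0 ≅ Z.
  H_1: rank ker ∂_1 − rank ∂_2 = (15 − 5) − 10 = 0, and ∂_2 has invariant factor 2 > 1, so H_1 ≅ Z/2.
  H_2: rank ker ∂_2 − rank ∂_3 = (10 − 10) − 0 = 0, and there is no ∂_3, so H_2 ≅ 0.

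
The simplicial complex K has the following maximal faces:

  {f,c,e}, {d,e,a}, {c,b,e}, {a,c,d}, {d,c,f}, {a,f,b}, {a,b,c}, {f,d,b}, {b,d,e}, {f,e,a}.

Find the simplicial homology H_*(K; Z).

H_0 ≅ Z,  H_1 ≅ Z/2Z,  H_2 = 0.

Take the total order a < b < c < d < e < f on the vertex set. Then K (dimension 2) consists of the simplices:

  0-simplices (6): a, b, c, d, e, f
  1-simplices (15): ab, ac, ad, ae, af, bc, bd, be, bf, cd, ce, cf, de, df, ef
  2-simplices (10): abc, abf, acd, ade, aef, bce, bde, bdf, cdf, cef

Hence C_0 ≅ Z^6, C_1 ≅ Z^15, C_2 ≅ Z^10.

The boundary map ∂_1: C_1 → C_0 is given by ∂[p,q] = [q] − [p]. For instance
  ∂cf = f − c.
The 6×15 boundary matrix has rank 5 and Smith normal form diag(1,1,1,1,1).

Boundary ∂_2: C_2 → C_1 sends each 2-simplex [p,q,r] to [q,r] − [p,r] + [p,q]. For instance
  ∂abc = bc − ac + ab,
  ∂bdf = df − bf + bd.
The 15×10 boundary matrix has rank 10 and Smith normal form diag(1,1,1,1,1,1,1,1,1,2).

Computing H_k = (kernel of ∂_k) / (image of ∂_{k+1}):

  H_0: rank C_0 − rank ∂_1 = 6 − 5 = 1, and the invariant factors of ∂_1 are all 1, so H_0 ≅ Z.
  H_1: rank ker ∂_1 − rank ∂_2 = (15 − 5) − 10 = 0, and ∂_2 has invariant factor 2 > 1, so H_1 ≅ Z/2Z.
  H_2: rank ker ∂_2 − rank ∂_3 = (10 − 10) − 0 = 0, and there is no ∂_3, so H_2 ≅ 0.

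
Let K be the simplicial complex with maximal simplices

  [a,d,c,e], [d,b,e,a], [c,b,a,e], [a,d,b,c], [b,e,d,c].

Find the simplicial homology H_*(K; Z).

K has 5 vertices, 10 edges, 10 triangles, 5 3-simplices.
rank ∂_0 = 0, rank ∂_1 = 4 ⇒ b_0 = 5 − 0 − 4 = 1; all invariant factors of ∂_1 are 1 so no torsion. So H_0 = Z.
rank ∂_1 = 4, rank ∂_2 = 6 ⇒ b_1 = 10 − 4 − 6 = 0; all invariant factors of ∂_2 are 1 so no torsion. So H_1 = 0.
rank ∂_2 = 6, rank ∂_3 = 4 ⇒ b_2 = 10 − 6 − 4 = 0; all invariant factors of ∂_3 are 1 so no torsion. So H_2 = 0.
rank ∂_3 = 4, rank ∂_4 = 0 ⇒ b_3 = 5 − 4 − 0 = 1. So H_3 = Z.

H_0 = Z,  H_1 = 0,  H_2 = 0,  H_3 = Z.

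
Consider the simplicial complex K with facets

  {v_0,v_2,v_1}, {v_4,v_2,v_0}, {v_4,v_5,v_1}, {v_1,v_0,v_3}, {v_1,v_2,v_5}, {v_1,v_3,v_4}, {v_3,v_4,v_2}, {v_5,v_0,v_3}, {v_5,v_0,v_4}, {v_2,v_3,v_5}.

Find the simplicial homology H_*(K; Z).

H_0 ≅ Z,  H_1 ≅ Z/2Z,  H_2 = 0.

K has 6 vertices, 15 edges, 10 triangles.
rank ∂_0 = 0, rank ∂_1 = 5 ⇒ b_0 = 6 − 0 − 5 = 1; all invariant factors of ∂_1 are 1 so no torsion. So H_0 = Z.
rank ∂_1 = 5, rank ∂_2 = 10 ⇒ b_1 = 15 − 5 − 10 = 0; ∂_2 has invariant factor(s) [2] giving torsion. So H_1 = Z/2Z.
rank ∂_2 = 10, rank ∂_3 = 0 ⇒ b_2 = 10 − 10 − 0 = 0. So H_2 = 0.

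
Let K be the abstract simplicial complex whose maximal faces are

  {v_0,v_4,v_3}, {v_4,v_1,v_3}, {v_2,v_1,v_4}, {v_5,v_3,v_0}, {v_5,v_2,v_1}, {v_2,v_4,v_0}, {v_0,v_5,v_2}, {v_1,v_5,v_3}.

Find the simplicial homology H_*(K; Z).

H_0 = Z,  H_1 = 0,  H_2 = Z.

We work with the vertex ordering v_0 < v_1 < v_2 < v_3 < v_4 < v_5. The simplices of K, each written with vertices in increasing order, are:

  0-simplices (6): [v_0], [v_1], [v_2], [v_3], [v_4], [v_5]
  1-simplices (12): [v_0,v_2], [v_0,v_3], [v_0,v_4], [v_0,v_5], [v_1,v_2], [v_1,v_3], [v_1,v_4], [v_1,v_5], [v_2,v_4], [v_2,v_5], [v_3,v_4], [v_3,v_5]
  2-simplices (8): [v_0,v_2,v_4], [v_0,v_2,v_5], [v_0,v_3,v_4], [v_0,v_3,v_5], [v_1,v_2,v_4], [v_1,v_2,v_5], [v_1,v_3,v_4], [v_1,v_3,v_5]

giving chain groups C_0 ≅ Z^6, C_1 ≅ Z^12, C_2 ≅ Z^8.

The boundary map ∂_1: C_1 → C_0 maps an edge to its endpoints' difference, ∂[p,q] = q − p.
This gives a 6×12 integer matrix of rank 5; reducing to Smith normal form yields diagonal entries (1,1,1,1,1).

∂_2: C_2 → C_1 maps a triangle to the signed sum of its edges. For instance
  ∂[v_1,v_3,v_4] = [v_3,v_4] − [v_1,v_4] + [v_1,v_3],
  ∂[v_1,v_2,v_4] = [v_2,v_4] − [v_1,v_4] + [v_1,v_2].
The 12×8 boundary matrix has rank 7 and Smith normal form diag(1,1,1,1,1,1,1).

Reading off H_k = ker ∂_k / im ∂_{k+1}:

  H_0: rank C_0 − rank ∂_1 = 6 − 5 = 1, and the invariant factors of ∂_1 are all 1, so H_0 = Z.
  H_1: rank ker ∂_1 − rank ∂_2 = (12 − 5) − 7 = 0, and the invariant factors of ∂_2 are all 1, so H_1 = 0.
  H_2: rank ker ∂_2 − rank ∂_3 = (8 − 7) − 0 = 1, and there is no ∂_3, so H_2 = Z.

As a check, the Euler characteristic is 6 − 12 + 8 = 2, which agrees with 1 − 0 + 1 = 2.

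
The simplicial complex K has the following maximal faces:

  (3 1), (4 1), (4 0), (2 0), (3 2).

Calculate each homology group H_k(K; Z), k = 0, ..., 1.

We work with the vertex ordering 0 < 1 < 2 < 3 < 4. The simplices of K, each written with vertices in increasing order, are:

  0-simplices (5): [0], [1], [2], [3], [4]
  1-simplices (5): [0,2], [0,4], [1,3], [1,4], [2,3]

so the chain groups are C_0 ≅ Z^5, C_1 ≅ Z^5.

∂_1: C_1 → C_0 maps an edge to its endpoints' difference, ∂[p,q] = q − p.
This gives a 5×5 integer matrix of rank 4; reducing to Smith normal form yields diagonal entries (1,1,1,1).

Computing H_k = (kernel of ∂_k) / (image of ∂_{k+1}):

  H_0: rank C_0 − rank ∂_1 = 5 − 4 = 1, and the invariant factors of ∂_1 are all 1, so H_0 = Z.
  H_1: rank ker ∂_1 − rank ∂_2 = (5 − 4) − 0 = 1, and there is no ∂_2, so H_1 = Z.

H_0 ≅ Z,  H_1 ≅ Z.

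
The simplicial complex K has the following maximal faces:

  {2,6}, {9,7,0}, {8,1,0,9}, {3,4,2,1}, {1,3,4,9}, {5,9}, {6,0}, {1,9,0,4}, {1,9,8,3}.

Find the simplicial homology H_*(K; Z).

H_0 ≅ Z,  H_1 ≅ Z,  H_2 = 0,  H_3 = 0.

Take the total order 0 < 1 < 2 < 3 < 4 < 5 < 6 < 7 < 8 < 9 on the vertex set. Then K (dimension 3) consists of the simplices:

  0-simplices (10): [0], [1], [2], [3], [4], [5], [6], [7], [8], [9]
  1-simplices (21): [0,1], [0,4], [0,6], [0,7], [0,8], [0,9], [1,2], [1,3], [1,4], [1,8], [1,9], [2,3], [2,4], [2,6], [3,4], [3,8], [3,9], [4,9], [5,9], [7,9], [8,9]
  2-simplices (16): [0,1,4], [0,1,8], [0,1,9], [0,4,9], [0,7,9], [0,8,9], [1,2,3], [1,2,4], [1,3,4], [1,3,8], [1,3,9], [1,4,9], [1,8,9], [2,3,4], [3,4,9], [3,8,9]
  3-simplices (5): [0,1,4,9], [0,1,8,9], [1,2,3,4], [1,3,4,9], [1,3,8,9]

Hence C_0 ≅ Z^10, C_1 ≅ Z^21, C_2 ≅ Z^16, C_3 ≅ Z^5.

∂_1: C_1 → C_0 sends each edge [p,q] (with p < q) to q − p. For instance
  ∂[2,6] = [6] − [2].
This gives a 10×21 integer matrix of rank 9; reducing to Smith normal form yields diagonal entries (1,1,1,1,1,1,1,1,1).

The boundary map ∂_2: C_2 → C_1 maps a triangle to the signed sum of its edges. For instance
  ∂[0,8,9] = [8,9] − [0,9] + [0,8],
  ∂[1,4,9] = [4,9] − [1,9] + [1,4].
As a 21×16 matrix over Z this has rank 11, with invariant factors (1,1,1,1,1,1,1,1,1,1,1).

Boundary ∂_3: C_3 → C_2 sends each 3-simplex σ to the alternating sum Σ_i (−1)^i (σ with its i-th vertex removed). For instance
  ∂[0,1,8,9] = [1,8,9] − [0,8,9] + [0,1,9] − [0,1,8],
  ∂[0,1,4,9] = [1,4,9] − [0,4,9] + [0,1,9] − [0,1,4].
As a 16×5 matrix over Z this has rank 5, with invariant factors (1,1,1,1,1).

Computing H_k = (kernel of ∂_k) / (image of ∂_{k+1}):

  H_0: rank C_0 − rank ∂_1 = 10 − 9 = 1, and the invariant factors of ∂_1 are all 1, so H_0 ≅ Z.
  H_1: rank ker ∂_1 − rank ∂_2 = (21 − 9) − 11 = 1, and the invariant factors of ∂_2 are all 1, so H_1 ≅ Z.
  H_2: rank ker ∂_2 − rank ∂_3 = (16 − 11) − 5 = 0, and the invariant factors of ∂_3 are all 1, so H_2 ≅ 0.
  H_3: rank ker ∂_3 − rank ∂_4 = (5 − 5) − 0 = 0, and there is no ∂_4, so H_3 ≅ 0.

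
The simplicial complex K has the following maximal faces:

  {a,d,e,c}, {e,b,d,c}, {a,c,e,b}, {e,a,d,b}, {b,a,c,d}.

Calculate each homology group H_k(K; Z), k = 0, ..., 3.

H_0 ≅ Z,  H_1 = 0,  H_2 = 0,  H_3 ≅ Z.

Order the vertices as a < b < c < d < e. Listing each simplex with vertices in this order, K has dimension 3 with simplices:

  0-simplices (5): a, b, c, d, e
  1-simplices (10): ab, ac, ad, ae, bc, bd, be, cd, ce, de
  2-simplices (10): abc, abd, abe, acd, ace, ade, bcd, bce, bde, cde
  3-simplices (5): abcd, abce, abde, acde, bcde

so the chain groups are C_0 ≅ Z^5, C_1 ≅ Z^10, C_2 ≅ Z^10, C_3 ≅ Z^5.

The boundary map ∂_1: C_1 → C_0 is given by ∂[p,q] = [q] − [p]. For instance
  ∂be = e − b.
The resulting 5×10 matrix has rank 4, and its Smith normal form has invariant factors (1,1,1,1).

∂_2: C_2 → C_1 acts by ∂[p,q,r] = [q,r] − [p,r] + [p,q]. For instance
  ∂bcd = cd − bd + bc,
  ∂abc = bc − ac + ab.
The resulting 10×10 matrix has rank 6, and its Smith normal form has invariant factors (1,1,1,1,1,1).

The boundary map ∂_3: C_3 → C_2 sends each 3-simplex σ to the alternating sum Σ_i (−1)^i (σ with its i-th vertex removed). For instance
  ∂abce = bce − ace + abe − abc,
  ∂acde = cde − ade + ace − acd.
The resulting 10×5 matrix has rank 4, and its Smith normal form has invariant factors (1,1,1,1).

From H_k ≅ ker(∂_k) / im(∂_{k+1}) we obtain:

  H_0: rank C_0 − rank ∂_1 = 5 − 4 = 1, and the invariant factors of ∂_1 are all 1, so H_0 = Z.
  H_1: rank ker ∂_1 − rank ∂_2 = (10 − 4) − 6 = 0, and the invariant factors of ∂_2 are all 1, so H_1 = 0.
  H_2: rank ker ∂_2 − rank ∂_3 = (10 − 6) − 4 = 0, and the invariant factors of ∂_3 are all 1, so H_2 = 0.
  H_3: rank ker ∂_3 − rank ∂_4 = (5 − 4) − 0 = 1, and there is no ∂_4, so H_3 = Z.

(K is a triangulation of the 3-sphere S^3.)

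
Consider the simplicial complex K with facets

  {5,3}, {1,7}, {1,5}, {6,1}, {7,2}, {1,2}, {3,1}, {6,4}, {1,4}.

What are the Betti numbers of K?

We work with the vertex ordering 1 < 2 < 3 < 4 < 5 < 6 < 7. The simplices of K, each written with vertices in increasing order, are:

  0-simplices (7): [1], [2], [3], [4], [5], [6], [7]
  1-simplices (9): [1,2], [1,3], [1,4], [1,5], [1,6], [1,7], [2,7], [3,5], [4,6]

so the chain groups are C_0 ≅ Z^7, C_1 ≅ Z^9.

Boundary ∂_1: C_1 → C_0 sends each edge [p,q] (with p < q) to q − p. For instance
  ∂[1,3] = [3] − [1].
This gives a 7×9 integer matrix of rank 6; reducing to Smith normal form yields diagonal entries (1,1,1,1,1,1).

Reading off H_k = ker ∂_k / im ∂_{k+1}:

  H_0: rank C_0 − rank ∂_1 = 7 − 6 = 1, and the invariant factors of ∂_1 are all 1, so H_0 ≅ Z.
  H_1: rank ker ∂_1 − rank ∂_2 = (9 − 6) − 0 = 3, and there is no ∂_2, so H_1 ≅ Z^3.

As a check, the Euler characteristic is 7 − 9 = -2, which agrees with 1 − 3 = -2.

Hence the Betti numbers are b_0 = 1, b_1 = 3.

b_0 = 1, b_1 = 3.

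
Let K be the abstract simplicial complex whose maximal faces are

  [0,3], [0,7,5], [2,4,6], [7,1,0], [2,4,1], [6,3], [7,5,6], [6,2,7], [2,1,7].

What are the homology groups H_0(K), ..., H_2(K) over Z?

Fix the vertex order 0 < 1 < 2 < 3 < 4 < 5 < 6 < 7 and write every simplex with vertices in increasing order. Then dim K = 2 and the simplices of K are:

  0-simplices (8): [0], [1], [2], [3], [4], [5], [6], [7]
  1-simplices (15): [0,1], [0,3], [0,5], [0,7], [1,2], [1,4], [1,7], [2,4], [2,6], [2,7], [3,6], [4,6], [5,6], [5,7], [6,7]
  2-simplices (7): [0,1,7], [0,5,7], [1,2,4], [1,2,7], [2,4,6], [2,6,7], [5,6,7]

Hence C_0 ≅ Z^8, C_1 ≅ Z^15, C_2 ≅ Z^7.

∂_1: C_1 → C_0 is given by ∂[p,q] = [q] − [p].
The resulting 8×15 matrix has rank 7, and its Smith normal form has invariant factors (1,1,1,1,1,1,1).

∂_2: C_2 → C_1 maps a triangle to the signed sum of its edges. For instance
  ∂[1,2,7] = [2,7] − [1,7] + [1,2],
  ∂[2,6,7] = [6,7] − [2,7] + [2,6].
This gives a 15×7 integer matrix of rank 7; reducing to Smith normal form yields diagonal entries (1,1,1,1,1,1,1).

Now H_k = ker ∂_k / im ∂_{k+1}, so:

  H_0: rank C_0 − rank ∂_1 = 8 − 7 = 1, and the invariant factors of ∂_1 are all 1, so H_0 = Z.
  H_1: rank ker ∂_1 − rank ∂_2 = (15 − 7) − 7 = 1, and the invariant factors of ∂_2 are all 1, so H_1 = Z.
  H_2: rank ker ∂_2 − rank ∂_3 = (7 − 7) − 0 = 0, and there is no ∂_3, so H_2 = 0.

H_0 ≅ Z,  H_1 ≅ Z,  H_2 = 0.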